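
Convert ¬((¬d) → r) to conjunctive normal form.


Step 1: Rewrite (¬d) → r as ¬(¬d) ∨ r.
Step 2: Negate: ¬(¬(¬d) ∨ r) = (¬d) ∧ ¬r (De Morgan + double negation).

(¬d) ∧ (¬r)


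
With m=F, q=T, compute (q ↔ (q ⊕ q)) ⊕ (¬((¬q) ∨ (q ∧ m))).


Substitute m=F, q=T:
q ⊕ q = T ⊕ T = F
q ↔ (q ⊕ q) = T ↔ F = F
¬q = F
q ∧ m = T ∧ F = F
(¬q) ∨ (q ∧ m) = F ∨ F = F
¬((¬q) ∨ (q ∧ m)) = T
(q ↔ (q ⊕ q)) ⊕ (¬((¬q) ∨ (q ∧ m))) = F ⊕ T = T

T


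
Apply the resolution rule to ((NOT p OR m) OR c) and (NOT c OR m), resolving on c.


The clauses contain complementary literals c and NOTc.
Resolution eliminates this pair and disjoins the remaining literals (merging duplicates).

(NOT p OR m)


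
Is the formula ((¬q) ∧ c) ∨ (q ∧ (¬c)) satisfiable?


Search for a satisfying assignment over {c, q}.
Try c=T, q=F: the formula evaluates to T.
A satisfying assignment exists.

Satisfiable.


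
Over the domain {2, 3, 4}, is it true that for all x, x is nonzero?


Evaluate the predicate on each element: 2:T, 3:T, 4:T.
Every element satisfies the predicate.

T


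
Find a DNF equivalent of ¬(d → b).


Step 1: Rewrite implication then negate: ¬(¬d ∨ b) = d ∧ ¬b.

d ∧ (¬b)


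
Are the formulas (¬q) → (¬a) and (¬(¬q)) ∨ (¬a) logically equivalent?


Compare truth tables:
a | q | φ | ψ
-------------
F | F | T | T
T | F | F | F
F | T | T | T
T | T | T | T
The columns φ and ψ agree on every row.

Yes, they are logically equivalent.


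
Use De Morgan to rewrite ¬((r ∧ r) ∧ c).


De Morgan: the negation of a conjunction is the disjunction of the negations.
Distribute ¬ across ∧, flipping it to ∨, and negate each literal.

((¬r) ∨ (¬r)) ∨ (¬c)


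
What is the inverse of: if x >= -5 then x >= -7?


The inverse of (P → Q) is (¬P → ¬Q). It is equivalent to the converse, not to the original.
Here P = 'x >= -5' and Q = 'x >= -7'.

If not (x >= -5), then not (x >= -7).


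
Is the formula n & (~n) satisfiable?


Check all 2 assignments over {n}:
n | φ
-----
False | False
True | False
No assignment makes the formula true.

Unsatisfiable.


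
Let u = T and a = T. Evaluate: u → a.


Implication is false only when antecedent is true and consequent is false.
Substitute: u=T, a=T.
T → T evaluates to T.

T


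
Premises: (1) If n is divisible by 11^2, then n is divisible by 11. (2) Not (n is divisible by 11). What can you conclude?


Modus tollens: from (P → Q) and ¬Q, infer ¬P.
Q = 'n is divisible by 11' is denied; since P → Q, P must also fail.

Not (n is divisible by 11^2).


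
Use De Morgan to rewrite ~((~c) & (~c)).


De Morgan: the negation of a conjunction is the disjunction of the negations.
Distribute ~ across &, flipping it to |, and negate each literal.

c | c


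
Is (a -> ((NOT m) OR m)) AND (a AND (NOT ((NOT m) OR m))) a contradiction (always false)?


Truth table over {a, m}:
a | m | φ
---------
F | F | F
T | F | F
F | T | F
T | T | F
Every row is false.

Yes, it is a contradiction.


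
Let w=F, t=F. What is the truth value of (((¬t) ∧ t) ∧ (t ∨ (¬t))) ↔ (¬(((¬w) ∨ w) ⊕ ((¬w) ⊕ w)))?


Substitute w=F, t=F:
… (earlier sub-steps elided)
¬t = T
t ∨ (¬t) = F ∨ T = T
((¬t) ∧ t) ∧ (t ∨ (¬t)) = F ∧ T = F
¬w = T
(¬w) ∨ w = T ∨ F = T
¬w = T
(¬w) ⊕ w = T ⊕ F = T
((¬w) ∨ w) ⊕ ((¬w) ⊕ w) = T ⊕ T = F
¬(((¬w) ∨ w) ⊕ ((¬w) ⊕ w)) = T
(((¬t) ∧ t) ∧ (t ∨ (¬t))) ↔ (¬(((¬w) ∨ w) ⊕ ((¬w) ⊕ w))) = F ↔ T = F

F


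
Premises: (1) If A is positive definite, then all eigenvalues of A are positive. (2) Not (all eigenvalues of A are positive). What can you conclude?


Modus tollens: from (P → Q) and ¬Q, infer ¬P.
Q = 'all eigenvalues of A are positive' is denied; since P → Q, P must also fail.

Not (A is positive definite).


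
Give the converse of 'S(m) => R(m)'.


The converse of (P → Q) is (Q → P). It is not in general equivalent to the original.
Here P = 'S(m)' and Q = 'R(m)'.

If R(m), then S(m).


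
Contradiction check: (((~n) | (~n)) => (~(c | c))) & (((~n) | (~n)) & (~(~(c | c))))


Truth table over {c, n}:
c | n | φ
---------
False | False | False
True | False | False
False | True | False
True | True | False
Every row is false.

Yes, it is a contradiction.


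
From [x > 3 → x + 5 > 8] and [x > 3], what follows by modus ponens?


Modus ponens: from (P → Q) and P, infer Q.
P = 'x > 3' is asserted, and P → Q holds, so Q follows.

x + 5 > 8.


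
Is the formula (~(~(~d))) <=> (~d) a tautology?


Build the truth table over {d}:
d | φ
-----
False | True
True | True
Every row evaluates to true.

Yes, it is a tautology.


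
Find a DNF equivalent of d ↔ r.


Step 1: d ↔ r is true exactly when both agree: (d ∧ r) ∨ (¬d ∧ ¬r).

(d ∧ r) ∨ ((¬d) ∧ (¬r))


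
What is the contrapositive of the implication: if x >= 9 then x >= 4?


The contrapositive of (P → Q) is (¬Q → ¬P); it is logically equivalent to the original.
Here P = 'x >= 9' and Q = 'x >= 4'.

If not (x >= 4), then not (x >= 9).


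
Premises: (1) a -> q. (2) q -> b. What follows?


Hypothetical syllogism: from (P → Q) and (Q → R), infer (P → R).
Chain the two implications through the shared middle term 'q'.

a -> b


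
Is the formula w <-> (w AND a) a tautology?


Build the truth table over {a, w}:
a | w | φ
---------
F | F | T
T | F | T
F | T | F
T | T | T
Counterexample at row 3: with a=F, w=T, the formula is F.

No, it is not a tautology.


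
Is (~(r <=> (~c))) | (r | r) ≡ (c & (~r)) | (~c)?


Compare truth tables:
c | r | φ | ψ
-------------
False | False | True | True
True | False | False | True
False | True | True | True
True | True | True | False
They differ at row 2 (c=True, r=False): φ=False but ψ=True.

No, they are not logically equivalent.


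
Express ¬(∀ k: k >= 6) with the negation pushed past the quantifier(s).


¬(∀ x: φ) = ∃ x: ¬φ, and ¬(∃ x: φ) = ∀ x: ¬φ.
Apply to the universal statement.

∃ k: ¬(k >= 6)


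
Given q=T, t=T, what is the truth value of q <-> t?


Biconditional is true when both operands have the same truth value.
Substitute: q=T, t=T.
T <-> T evaluates to T.

T


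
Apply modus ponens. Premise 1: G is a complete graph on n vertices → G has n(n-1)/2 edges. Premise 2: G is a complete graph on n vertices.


Modus ponens: from (P → Q) and P, infer Q.
P = 'G is a complete graph on n vertices' is asserted, and P → Q holds, so Q follows.

G has n(n-1)/2 edges.


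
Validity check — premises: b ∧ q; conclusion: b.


This matches the form of conjunction elimination: the conclusion follows in every model of the premises.

Valid.


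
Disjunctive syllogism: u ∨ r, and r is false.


Disjunctive syllogism: from (P ∨ Q) and ¬P, infer Q.
One disjunct, 'r', is ruled out; the other must hold.

u


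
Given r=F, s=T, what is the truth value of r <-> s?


Biconditional is true when both operands have the same truth value.
Substitute: r=F, s=T.
F <-> T evaluates to F.

F


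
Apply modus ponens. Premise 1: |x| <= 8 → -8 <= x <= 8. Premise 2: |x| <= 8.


Modus ponens: from (P → Q) and P, infer Q.
P = '|x| <= 8' is asserted, and P → Q holds, so Q follows.

-8 <= x <= 8.


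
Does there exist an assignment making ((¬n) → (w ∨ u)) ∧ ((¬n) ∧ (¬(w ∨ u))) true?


Check all 8 assignments over {n, u, w}:
n | u | w | φ
-------------
F | F | F | F
T | F | F | F
F | T | F | F
T | T | F | F
F | F | T | F
T | F | T | F
F | T | T | F
T | T | T | F
No assignment makes the formula true.

Unsatisfiable.


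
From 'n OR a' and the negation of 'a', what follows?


Disjunctive syllogism: from (P ∨ Q) and ¬P, infer Q.
One disjunct, 'a', is ruled out; the other must hold.

n


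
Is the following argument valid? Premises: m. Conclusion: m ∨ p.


This matches the form of disjunction introduction: the conclusion follows in every model of the premises.

Valid.


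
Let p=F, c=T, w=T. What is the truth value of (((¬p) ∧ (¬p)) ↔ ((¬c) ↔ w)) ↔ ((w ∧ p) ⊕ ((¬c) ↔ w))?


Substitute p=F, c=T, w=T:
… (earlier sub-steps elided)
¬p = T
(¬p) ∧ (¬p) = T ∧ T = T
¬c = F
(¬c) ↔ w = F ↔ T = F
((¬p) ∧ (¬p)) ↔ ((¬c) ↔ w) = T ↔ F = F
w ∧ p = T ∧ F = F
¬c = F
(¬c) ↔ w = F ↔ T = F
(w ∧ p) ⊕ ((¬c) ↔ w) = F ⊕ F = F
(((¬p) ∧ (¬p)) ↔ ((¬c) ↔ w)) ↔ ((w ∧ p) ⊕ ((¬c) ↔ w)) = F ↔ F = T

T


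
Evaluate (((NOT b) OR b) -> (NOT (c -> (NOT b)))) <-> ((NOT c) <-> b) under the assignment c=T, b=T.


Substitute c=T, b=T:
NOT b = F
(NOT b) OR b = F OR T = T
NOT b = F
c -> (NOT b) = T -> F = F
NOT (c -> (NOT b)) = T
((NOT b) OR b) -> (NOT (c -> (NOT b))) = T -> T = T
NOT c = F
(NOT c) <-> b = F <-> T = F
(((NOT b) OR b) -> (NOT (c -> (NOT b)))) <-> ((NOT c) <-> b) = T <-> F = F

F


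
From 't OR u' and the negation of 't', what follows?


Disjunctive syllogism: from (P ∨ Q) and ¬P, infer Q.
One disjunct, 't', is ruled out; the other must hold.

u


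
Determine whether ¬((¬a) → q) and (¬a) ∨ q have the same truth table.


Compare truth tables:
a | q | φ | ψ
-------------
F | F | T | T
T | F | F | F
F | T | F | T
T | T | F | T
They differ at row 3 (a=F, q=T): φ=F but ψ=T.

No, they are not logically equivalent.


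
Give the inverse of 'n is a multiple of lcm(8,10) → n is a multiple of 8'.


The inverse of (P → Q) is (¬P → ¬Q). It is equivalent to the converse, not to the original.
Here P = 'n is a multiple of lcm(8,10)' and Q = 'n is a multiple of 8'.

If not (n is a multiple of lcm(8,10)), then not (n is a multiple of 8).


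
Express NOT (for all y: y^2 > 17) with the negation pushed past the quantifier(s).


¬(for all x: φ) = there exists x: ¬φ, and ¬(there exists x: φ) = for all x: ¬φ.
Apply to the universal statement.

there exists y: NOT(y^2 > 17)


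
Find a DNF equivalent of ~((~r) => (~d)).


Step 1: Rewrite implication then negate: ¬(¬(¬r) ∨ (¬d)) = (¬r) ∧ ¬(¬d).
Step 2: Eliminate any double negations (¬¬X = X).

(~r) & d


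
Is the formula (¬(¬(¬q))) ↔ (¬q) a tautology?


Build the truth table over {q}:
q | φ
-----
F | T
T | T
Every row evaluates to true.

Yes, it is a tautology.


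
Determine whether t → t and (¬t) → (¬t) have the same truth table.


Compare truth tables:
t | φ | ψ
---------
F | T | T
T | T | T
The columns φ and ψ agree on every row.

Yes, they are logically equivalent.


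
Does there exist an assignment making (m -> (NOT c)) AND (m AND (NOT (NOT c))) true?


Check all 4 assignments over {c, m}:
c | m | φ
---------
F | F | F
T | F | F
F | T | F
T | T | F
No assignment makes the formula true.

Unsatisfiable.


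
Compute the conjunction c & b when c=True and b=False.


Conjunction is true only when both operands are true.
Substitute: c=True, b=False.
True & False evaluates to False.

False


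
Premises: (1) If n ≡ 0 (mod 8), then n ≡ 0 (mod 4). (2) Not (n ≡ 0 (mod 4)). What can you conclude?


Modus tollens: from (P → Q) and ¬Q, infer ¬P.
Q = 'n ≡ 0 (mod 4)' is denied; since P → Q, P must also fail.

Not (n ≡ 0 (mod 8)).


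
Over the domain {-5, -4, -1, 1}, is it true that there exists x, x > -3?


Evaluate the predicate on each element: -5:F, -4:F, -1:T, 1:T.
Witness x = -1 satisfies the predicate.

T


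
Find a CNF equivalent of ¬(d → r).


Step 1: Rewrite d → r as ¬d ∨ r.
Step 2: Negate: ¬(¬d ∨ r) = d ∧ ¬r (De Morgan + double negation).

d ∧ (¬r)


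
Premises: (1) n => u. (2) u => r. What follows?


Hypothetical syllogism: from (P → Q) and (Q → R), infer (P → R).
Chain the two implications through the shared middle term 'u'.

n => r


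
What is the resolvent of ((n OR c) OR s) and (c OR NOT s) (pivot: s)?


The clauses contain complementary literals s and NOTs.
Resolution eliminates this pair and disjoins the remaining literals (merging duplicates).

(n OR c)


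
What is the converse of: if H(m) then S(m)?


The converse of (P → Q) is (Q → P). It is not in general equivalent to the original.
Here P = 'H(m)' and Q = 'S(m)'.

If S(m), then H(m).


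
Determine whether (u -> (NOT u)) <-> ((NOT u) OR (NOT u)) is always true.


Build the truth table over {u}:
u | φ
-----
F | T
T | T
Every row evaluates to true.

Yes, it is a tautology.


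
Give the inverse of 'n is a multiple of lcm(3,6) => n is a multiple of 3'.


The inverse of (P → Q) is (¬P → ¬Q). It is equivalent to the converse, not to the original.
Here P = 'n is a multiple of lcm(3,6)' and Q = 'n is a multiple of 3'.

If not (n is a multiple of lcm(3,6)), then not (n is a multiple of 3).


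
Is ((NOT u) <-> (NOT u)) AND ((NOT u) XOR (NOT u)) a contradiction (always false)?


Truth table over {u}:
u | φ
-----
F | F
T | F
Every row is false.

Yes, it is a contradiction.


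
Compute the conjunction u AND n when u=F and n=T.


Conjunction is true only when both operands are true.
Substitute: u=F, n=T.
F AND T evaluates to F.

F


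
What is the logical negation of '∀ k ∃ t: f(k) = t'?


Negation flips each quantifier (∀↔∃) and negates the inner predicate.
¬(∀ k ∃ t: φ) = ∃ k ∀ t: ¬φ.

∃ k ∀ t: ¬(f(k) = t)


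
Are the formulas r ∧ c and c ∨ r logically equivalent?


Compare truth tables:
c | r | φ | ψ
-------------
F | F | F | F
T | F | F | T
F | T | F | T
T | T | T | T
They differ at row 2 (c=T, r=F): φ=F but ψ=T.

No, they are not logically equivalent.


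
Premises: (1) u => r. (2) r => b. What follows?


Hypothetical syllogism: from (P → Q) and (Q → R), infer (P → R).
Chain the two implications through the shared middle term 'r'.

u => b


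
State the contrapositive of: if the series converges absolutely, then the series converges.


The contrapositive of (P → Q) is (¬Q → ¬P); it is logically equivalent to the original.
Here P = 'the series converges absolutely' and Q = 'the series converges'.

If not (the series converges), then not (the series converges absolutely).


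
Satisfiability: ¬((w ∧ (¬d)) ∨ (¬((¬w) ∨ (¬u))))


Search for a satisfying assignment over {d, u, w}.
Try d=F, u=F, w=F: the formula evaluates to T.
A satisfying assignment exists.

Satisfiable.


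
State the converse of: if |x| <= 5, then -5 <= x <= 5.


The converse of (P → Q) is (Q → P). It is not in general equivalent to the original.
Here P = '|x| <= 5' and Q = '-5 <= x <= 5'.

If -5 <= x <= 5, then |x| <= 5.


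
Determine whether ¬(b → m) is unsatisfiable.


Truth table over {b, m}:
b | m | φ
---------
F | F | F
T | F | T
F | T | F
T | T | F
Satisfying assignment at row 2: b=T, m=F gives T.

No, it is not a contradiction.


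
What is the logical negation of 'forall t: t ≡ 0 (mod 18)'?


¬(forall x: φ) = exists x: ¬φ, and ¬(exists x: φ) = forall x: ¬φ.
Apply to the universal statement.

exists t: ~(t ≡ 0 (mod 18))


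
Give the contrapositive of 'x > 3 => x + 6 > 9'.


The contrapositive of (P → Q) is (¬Q → ¬P); it is logically equivalent to the original.
Here P = 'x > 3' and Q = 'x + 6 > 9'.

If not (x + 6 > 9), then not (x > 3).


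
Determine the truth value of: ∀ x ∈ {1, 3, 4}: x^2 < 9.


Evaluate the predicate on each element: 1:T, 3:F, 4:F.
Counterexample x = 3 fails the predicate.

F


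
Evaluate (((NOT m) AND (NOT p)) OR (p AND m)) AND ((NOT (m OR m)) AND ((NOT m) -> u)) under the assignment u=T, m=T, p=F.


Substitute u=T, m=T, p=F:
… (earlier sub-steps elided)
NOT p = T
(NOT m) AND (NOT p) = F AND T = F
p AND m = F AND T = F
((NOT m) AND (NOT p)) OR (p AND m) = F OR F = F
m OR m = T OR T = T
NOT (m OR m) = F
NOT m = F
(NOT m) -> u = F -> T = T
(NOT (m OR m)) AND ((NOT m) -> u) = F AND T = F
(((NOT m) AND (NOT p)) OR (p AND m)) AND ((NOT (m OR m)) AND ((NOT m) -> u)) = F AND F = F

F


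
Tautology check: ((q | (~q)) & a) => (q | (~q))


Build the truth table over {a, q}:
a | q | φ
---------
False | False | True
True | False | True
False | True | True
True | True | True
Every row evaluates to true.

Yes, it is a tautology.


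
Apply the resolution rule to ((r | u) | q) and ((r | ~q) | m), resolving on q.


The clauses contain complementary literals q and ~q.
Resolution eliminates this pair and disjoins the remaining literals (merging duplicates).

((u | r) | m)


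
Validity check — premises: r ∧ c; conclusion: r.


This matches the form of conjunction elimination: the conclusion follows in every model of the premises.

Valid.


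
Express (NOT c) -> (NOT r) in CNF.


Step 1: Rewrite (¬c) → (¬r) as ¬(¬c) ∨ (¬r).
Step 2: Eliminate any double negations (¬¬X = X).

c OR (NOT r)


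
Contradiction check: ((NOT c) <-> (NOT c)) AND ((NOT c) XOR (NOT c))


Truth table over {c}:
c | φ
-----
F | F
T | F
Every row is false.

Yes, it is a contradiction.


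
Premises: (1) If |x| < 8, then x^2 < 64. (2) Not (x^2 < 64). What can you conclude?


Modus tollens: from (P → Q) and ¬Q, infer ¬P.
Q = 'x^2 < 64' is denied; since P → Q, P must also fail.

Not (|x| < 8).


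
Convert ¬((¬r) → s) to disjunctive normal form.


Step 1: Rewrite implication then negate: ¬(¬(¬r) ∨ s) = (¬r) ∧ ¬s.

(¬r) ∧ (¬s)


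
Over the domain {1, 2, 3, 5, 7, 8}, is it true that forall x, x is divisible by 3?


Evaluate the predicate on each element: 1:False, 2:False, 3:True, 5:False, 7:False, 8:False.
Counterexample x = 1 fails the predicate.

False


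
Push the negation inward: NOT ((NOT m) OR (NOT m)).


De Morgan: the negation of a disjunction is the conjunction of the negations.
Distribute NOT across OR, flipping it to AND, and negate each literal.

m AND m


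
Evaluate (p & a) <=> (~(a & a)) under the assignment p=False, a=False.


Substitute p=False, a=False:
p & a = False & False = False
a & a = False & False = False
~(a & a) = True
(p & a) <=> (~(a & a)) = False <=> True = False

False


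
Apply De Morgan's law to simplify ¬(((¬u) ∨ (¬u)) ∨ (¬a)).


De Morgan: the negation of a disjunction is the conjunction of the negations.
Distribute ¬ across ∨, flipping it to ∧, and negate each literal.

(u ∧ u) ∧ a


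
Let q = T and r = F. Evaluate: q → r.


Implication is false only when antecedent is true and consequent is false.
Substitute: q=T, r=F.
T → F evaluates to F.

F


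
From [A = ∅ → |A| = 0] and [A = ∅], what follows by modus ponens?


Modus ponens: from (P → Q) and P, infer Q.
P = 'A = ∅' is asserted, and P → Q holds, so Q follows.

|A| = 0.


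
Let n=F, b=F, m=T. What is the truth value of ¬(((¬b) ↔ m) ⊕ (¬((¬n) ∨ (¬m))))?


Substitute n=F, b=F, m=T:
¬b = T
(¬b) ↔ m = T ↔ T = T
¬n = T
¬m = F
(¬n) ∨ (¬m) = T ∨ F = T
¬((¬n) ∨ (¬m)) = F
((¬b) ↔ m) ⊕ (¬((¬n) ∨ (¬m))) = T ⊕ F = T
¬(((¬b) ↔ m) ⊕ (¬((¬n) ∨ (¬m)))) = F

F


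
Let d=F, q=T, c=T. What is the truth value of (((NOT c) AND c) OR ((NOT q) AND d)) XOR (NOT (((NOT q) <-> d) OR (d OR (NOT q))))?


Substitute d=F, q=T, c=T:
… (earlier sub-steps elided)
NOT q = F
(NOT q) AND d = F AND F = F
((NOT c) AND c) OR ((NOT q) AND d) = F OR F = F
NOT q = F
(NOT q) <-> d = F <-> F = T
NOT q = F
d OR (NOT q) = F OR F = F
((NOT q) <-> d) OR (d OR (NOT q)) = T OR F = T
NOT (((NOT q) <-> d) OR (d OR (NOT q))) = F
(((NOT c) AND c) OR ((NOT q) AND d)) XOR (NOT (((NOT q) <-> d) OR (d OR (NOT q)))) = F XOR F = F

F


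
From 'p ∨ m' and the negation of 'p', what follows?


Disjunctive syllogism: from (P ∨ Q) and ¬P, infer Q.
One disjunct, 'p', is ruled out; the other must hold.

m


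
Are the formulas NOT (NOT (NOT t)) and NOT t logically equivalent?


Compare truth tables:
t | φ | ψ
---------
F | T | T
T | F | F
The columns φ and ψ agree on every row.

Yes, they are logically equivalent.


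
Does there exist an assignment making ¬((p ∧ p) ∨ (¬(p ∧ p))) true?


Check all 2 assignments over {p}:
p | φ
-----
F | F
T | F
No assignment makes the formula true.

Unsatisfiable.


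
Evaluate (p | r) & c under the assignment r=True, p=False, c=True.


Substitute r=True, p=False, c=True:
p | r = False | True = True
(p | r) & c = True & True = True

True


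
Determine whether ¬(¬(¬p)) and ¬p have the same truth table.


Compare truth tables:
p | φ | ψ
---------
F | T | T
T | F | F
The columns φ and ψ agree on every row.

Yes, they are logically equivalent.


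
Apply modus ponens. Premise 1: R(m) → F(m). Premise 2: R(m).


Modus ponens: from (P → Q) and P, infer Q.
P = 'R(m)' is asserted, and P → Q holds, so Q follows.

F(m).


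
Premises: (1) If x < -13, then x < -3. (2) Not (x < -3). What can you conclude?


Modus tollens: from (P → Q) and ¬Q, infer ¬P.
Q = 'x < -3' is denied; since P → Q, P must also fail.

Not (x < -13).


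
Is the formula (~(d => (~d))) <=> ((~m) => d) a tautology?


Build the truth table over {d, m}:
d | m | φ
---------
False | False | True
True | False | True
False | True | False
True | True | True
Counterexample at row 3: with d=False, m=True, the formula is False.

No, it is not a tautology.


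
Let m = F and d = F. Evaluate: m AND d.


Conjunction is true only when both operands are true.
Substitute: m=F, d=F.
F AND F evaluates to F.

F


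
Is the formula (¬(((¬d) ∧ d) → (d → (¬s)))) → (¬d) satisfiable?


Search for a satisfying assignment over {d, s}.
Try d=F, s=F: the formula evaluates to T.
A satisfying assignment exists.

Satisfiable.


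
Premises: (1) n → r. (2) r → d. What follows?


Hypothetical syllogism: from (P → Q) and (Q → R), infer (P → R).
Chain the two implications through the shared middle term 'r'.

n → d


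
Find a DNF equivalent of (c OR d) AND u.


Step 1: Distribute ∧ over ∨: (c ∨ d) ∧ u = (c ∧ u) ∨ (d ∧ u).

(c AND u) OR (d AND u)


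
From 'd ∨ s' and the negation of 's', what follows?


Disjunctive syllogism: from (P ∨ Q) and ¬P, infer Q.
One disjunct, 's', is ruled out; the other must hold.

d


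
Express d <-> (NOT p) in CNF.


Step 1: Rewrite d ↔ (¬p) as (d → (¬p)) ∧ ((¬p) → d).
Step 2: Rewrite each implication as a disjunction.
Step 3: Eliminate any double negations (¬¬X = X).

((NOT d) OR (NOT p)) AND (p OR d)


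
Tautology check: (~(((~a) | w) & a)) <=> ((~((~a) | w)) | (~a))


Build the truth table over {a, w}:
a | w | φ
---------
False | False | True
True | False | True
False | True | True
True | True | True
Every row evaluates to true.

Yes, it is a tautology.


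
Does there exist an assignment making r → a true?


Search for a satisfying assignment over {a, r}.
Try a=F, r=F: the formula evaluates to T.
A satisfying assignment exists.

Satisfiable.


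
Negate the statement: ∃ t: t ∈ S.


¬(∀ x: φ) = ∃ x: ¬φ, and ¬(∃ x: φ) = ∀ x: ¬φ.
Apply to the existential statement.

∀ t: ¬(t ∈ S)


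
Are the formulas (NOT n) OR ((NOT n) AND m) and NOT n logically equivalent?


Compare truth tables:
m | n | φ | ψ
-------------
F | F | T | T
T | F | T | T
F | T | F | F
T | T | F | F
The columns φ and ψ agree on every row.

Yes, they are logically equivalent.


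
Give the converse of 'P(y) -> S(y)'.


The converse of (P → Q) is (Q → P). It is not in general equivalent to the original.
Here P = 'P(y)' and Q = 'S(y)'.

If S(y), then P(y).


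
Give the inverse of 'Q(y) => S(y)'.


The inverse of (P → Q) is (¬P → ¬Q). It is equivalent to the converse, not to the original.
Here P = 'Q(y)' and Q = 'S(y)'.

If not (Q(y)), then not (S(y)).


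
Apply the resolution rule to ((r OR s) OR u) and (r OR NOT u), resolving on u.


The clauses contain complementary literals u and NOTu.
Resolution eliminates this pair and disjoins the remaining literals (merging duplicates).

(r OR s)


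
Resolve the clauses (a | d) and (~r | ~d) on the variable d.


The clauses contain complementary literals d and ~d.
Resolution eliminates this pair and disjoins the remaining literals (merging duplicates).

(a | ~r)


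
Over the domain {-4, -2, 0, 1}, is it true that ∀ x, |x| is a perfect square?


Evaluate the predicate on each element: -4:T, -2:F, 0:T, 1:T.
Counterexample x = -2 fails the predicate.

F


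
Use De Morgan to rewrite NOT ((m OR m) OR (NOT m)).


De Morgan: the negation of a disjunction is the conjunction of the negations.
Distribute NOT across OR, flipping it to AND, and negate each literal.

((NOT m) AND (NOT m)) AND m


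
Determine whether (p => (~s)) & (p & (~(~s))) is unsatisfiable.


Truth table over {p, s}:
p | s | φ
---------
False | False | False
True | False | False
False | True | False
True | True | False
Every row is false.

Yes, it is a contradiction.


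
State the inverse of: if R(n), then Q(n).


The inverse of (P → Q) is (¬P → ¬Q). It is equivalent to the converse, not to the original.
Here P = 'R(n)' and Q = 'Q(n)'.

If not (R(n)), then not (Q(n)).


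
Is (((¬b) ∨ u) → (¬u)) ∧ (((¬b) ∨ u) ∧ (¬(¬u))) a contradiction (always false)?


Truth table over {b, u}:
b | u | φ
---------
F | F | F
T | F | F
F | T | F
T | T | F
Every row is false.

Yes, it is a contradiction.


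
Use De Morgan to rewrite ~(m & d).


De Morgan: the negation of a conjunction is the disjunction of the negations.
Distribute ~ across &, flipping it to |, and negate each literal.

(~m) | (~d)


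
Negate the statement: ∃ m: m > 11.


¬(∀ x: φ) = ∃ x: ¬φ, and ¬(∃ x: φ) = ∀ x: ¬φ.
Apply to the existential statement.

∀ m: ¬(m > 11)


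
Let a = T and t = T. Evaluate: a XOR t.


Exclusive or is true when exactly one operand is true.
Substitute: a=T, t=T.
T XOR T evaluates to F.

F


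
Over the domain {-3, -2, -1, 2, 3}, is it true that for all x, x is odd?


Evaluate the predicate on each element: -3:T, -2:F, -1:T, 2:F, 3:T.
Counterexample x = -2 fails the predicate.

F


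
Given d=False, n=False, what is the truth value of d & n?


Conjunction is true only when both operands are true.
Substitute: d=False, n=False.
False & False evaluates to False.

False


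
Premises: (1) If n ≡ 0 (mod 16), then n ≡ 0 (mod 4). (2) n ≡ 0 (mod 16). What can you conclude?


Modus ponens: from (P → Q) and P, infer Q.
P = 'n ≡ 0 (mod 16)' is asserted, and P → Q holds, so Q follows.

n ≡ 0 (mod 4).


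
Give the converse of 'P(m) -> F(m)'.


The converse of (P → Q) is (Q → P). It is not in general equivalent to the original.
Here P = 'P(m)' and Q = 'F(m)'.

If F(m), then P(m).


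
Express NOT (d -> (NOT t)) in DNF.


Step 1: Rewrite implication then negate: ¬(¬d ∨ (¬t)) = d ∧ ¬(¬t).
Step 2: Eliminate any double negations (¬¬X = X).

d AND t


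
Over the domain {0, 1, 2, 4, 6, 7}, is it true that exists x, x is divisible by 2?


Evaluate the predicate on each element: 0:True, 1:False, 2:True, 4:True, 6:True, 7:False.
Witness x = 0 satisfies the predicate.

True


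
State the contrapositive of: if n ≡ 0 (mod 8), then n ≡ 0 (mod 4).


The contrapositive of (P → Q) is (¬Q → ¬P); it is logically equivalent to the original.
Here P = 'n ≡ 0 (mod 8)' and Q = 'n ≡ 0 (mod 4)'.

If not (n ≡ 0 (mod 4)), then not (n ≡ 0 (mod 8)).


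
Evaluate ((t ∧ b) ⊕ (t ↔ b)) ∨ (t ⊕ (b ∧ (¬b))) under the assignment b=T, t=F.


Substitute b=T, t=F:
t ∧ b = F ∧ T = F
t ↔ b = F ↔ T = F
(t ∧ b) ⊕ (t ↔ b) = F ⊕ F = F
¬b = F
b ∧ (¬b) = T ∧ F = F
t ⊕ (b ∧ (¬b)) = F ⊕ F = F
((t ∧ b) ⊕ (t ↔ b)) ∨ (t ⊕ (b ∧ (¬b))) = F ∨ F = F

F


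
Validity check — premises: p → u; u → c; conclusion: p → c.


This matches the form of hypothetical syllogism: the conclusion follows in every model of the premises.

Valid.


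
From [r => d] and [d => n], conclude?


Hypothetical syllogism: from (P → Q) and (Q → R), infer (P → R).
Chain the two implications through the shared middle term 'd'.

r => n


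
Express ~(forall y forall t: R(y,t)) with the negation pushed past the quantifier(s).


Negation flips each quantifier (∀↔∃) and negates the inner predicate.
¬(forall y forall t: φ) = exists y exists t: ¬φ.

exists y exists t: ~(R(y,t))


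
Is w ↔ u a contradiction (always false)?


Truth table over {u, w}:
u | w | φ
---------
F | F | T
T | F | F
F | T | F
T | T | T
Satisfying assignment at row 1: u=F, w=F gives T.

No, it is not a contradiction.


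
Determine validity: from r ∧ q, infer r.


This matches the form of conjunction elimination: the conclusion follows in every model of the premises.

Valid.


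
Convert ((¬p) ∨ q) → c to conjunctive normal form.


Step 1: Rewrite as ¬((¬p) ∨ q) ∨ c = (¬(¬p) ∧ ¬q) ∨ c.
Step 2: Distribute ∨ over ∧.
Step 3: Eliminate any double negations (¬¬X = X).

(p ∨ c) ∧ ((¬q) ∨ c)


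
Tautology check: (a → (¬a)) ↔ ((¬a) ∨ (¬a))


Build the truth table over {a}:
a | φ
-----
F | T
T | T
Every row evaluates to true.

Yes, it is a tautology.


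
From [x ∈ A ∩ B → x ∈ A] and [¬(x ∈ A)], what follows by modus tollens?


Modus tollens: from (P → Q) and ¬Q, infer ¬P.
Q = 'x ∈ A' is denied; since P → Q, P must also fail.

Not (x ∈ A ∩ B).


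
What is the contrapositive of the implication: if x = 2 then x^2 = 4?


The contrapositive of (P → Q) is (¬Q → ¬P); it is logically equivalent to the original.
Here P = 'x = 2' and Q = 'x^2 = 4'.

If not (x^2 = 4), then not (x = 2).


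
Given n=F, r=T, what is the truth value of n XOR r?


Exclusive or is true when exactly one operand is true.
Substitute: n=F, r=T.
F XOR T evaluates to T.

T


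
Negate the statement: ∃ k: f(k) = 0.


¬(∀ x: φ) = ∃ x: ¬φ, and ¬(∃ x: φ) = ∀ x: ¬φ.
Apply to the existential statement.

∀ k: ¬(f(k) = 0)


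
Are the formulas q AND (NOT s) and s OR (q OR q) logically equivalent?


Compare truth tables:
q | s | φ | ψ
-------------
F | F | F | F
T | F | T | T
F | T | F | T
T | T | F | T
They differ at row 3 (q=F, s=T): φ=F but ψ=T.

No, they are not logically equivalent.


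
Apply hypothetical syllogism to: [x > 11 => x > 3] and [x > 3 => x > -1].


Hypothetical syllogism: from (P → Q) and (Q → R), infer (P → R).
Chain the two implications through the shared middle term 'x > 3'.

x > 11 => x > -1


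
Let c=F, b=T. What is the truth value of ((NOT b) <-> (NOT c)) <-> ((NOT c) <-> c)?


Substitute c=F, b=T:
NOT b = F
NOT c = T
(NOT b) <-> (NOT c) = F <-> T = F
NOT c = T
(NOT c) <-> c = T <-> F = F
((NOT b) <-> (NOT c)) <-> ((NOT c) <-> c) = F <-> F = T

T


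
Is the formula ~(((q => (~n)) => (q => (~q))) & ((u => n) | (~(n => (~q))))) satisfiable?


Search for a satisfying assignment over {n, q, u}.
Try n=False, q=True, u=False: the formula evaluates to True.
A satisfying assignment exists.

Satisfiable.


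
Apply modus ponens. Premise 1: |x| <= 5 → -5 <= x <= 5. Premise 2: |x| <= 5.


Modus ponens: from (P → Q) and P, infer Q.
P = '|x| <= 5' is asserted, and P → Q holds, so Q follows.

-5 <= x <= 5.


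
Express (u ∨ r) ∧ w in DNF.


Step 1: Distribute ∧ over ∨: (u ∨ r) ∧ w = (u ∧ w) ∨ (r ∧ w).

(u ∧ w) ∨ (r ∧ w)


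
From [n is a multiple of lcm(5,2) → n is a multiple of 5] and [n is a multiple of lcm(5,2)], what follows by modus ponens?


Modus ponens: from (P → Q) and P, infer Q.
P = 'n is a multiple of lcm(5,2)' is asserted, and P → Q holds, so Q follows.

n is a multiple of 5.


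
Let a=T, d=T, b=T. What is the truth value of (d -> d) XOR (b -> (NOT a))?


Substitute a=T, d=T, b=T:
d -> d = T -> T = T
NOT a = F
b -> (NOT a) = T -> F = F
(d -> d) XOR (b -> (NOT a)) = T XOR F = T

T


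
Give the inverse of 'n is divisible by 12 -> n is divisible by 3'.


The inverse of (P → Q) is (¬P → ¬Q). It is equivalent to the converse, not to the original.
Here P = 'n is divisible by 12' and Q = 'n is divisible by 3'.

If not (n is divisible by 12), then not (n is divisible by 3).


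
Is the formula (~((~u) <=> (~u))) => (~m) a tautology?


Build the truth table over {m, u}:
m | u | φ
---------
False | False | True
True | False | True
False | True | True
True | True | True
Every row evaluates to true.

Yes, it is a tautology.


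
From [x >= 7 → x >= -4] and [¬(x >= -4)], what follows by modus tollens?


Modus tollens: from (P → Q) and ¬Q, infer ¬P.
Q = 'x >= -4' is denied; since P → Q, P must also fail.

Not (x >= 7).


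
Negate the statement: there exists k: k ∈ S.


¬(for all x: φ) = there exists x: ¬φ, and ¬(there exists x: φ) = for all x: ¬φ.
Apply to the existential statement.

for all k: NOT(k ∈ S)


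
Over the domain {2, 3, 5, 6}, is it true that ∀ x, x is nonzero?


Evaluate the predicate on each element: 2:T, 3:T, 5:T, 6:T.
Every element satisfies the predicate.

T


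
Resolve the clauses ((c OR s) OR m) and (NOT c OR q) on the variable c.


The clauses contain complementary literals c and NOTc.
Resolution eliminates this pair and disjoins the remaining literals (merging duplicates).

((s OR m) OR q)


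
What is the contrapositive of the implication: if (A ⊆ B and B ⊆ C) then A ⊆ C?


The contrapositive of (P → Q) is (¬Q → ¬P); it is logically equivalent to the original.
Here P = '(A ⊆ B and B ⊆ C)' and Q = 'A ⊆ C'.

If not (A ⊆ C), then not ((A ⊆ B and B ⊆ C)).


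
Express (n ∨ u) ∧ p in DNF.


Step 1: Distribute ∧ over ∨: (n ∨ u) ∧ p = (n ∧ p) ∨ (u ∧ p).

(n ∧ p) ∨ (u ∧ p)


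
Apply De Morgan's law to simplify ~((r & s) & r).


De Morgan: the negation of a conjunction is the disjunction of the negations.
Distribute ~ across &, flipping it to |, and negate each literal.

((~r) | (~s)) | (~r)


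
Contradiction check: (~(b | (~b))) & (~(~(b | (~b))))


Truth table over {b}:
b | φ
-----
False | False
True | False
Every row is false.

Yes, it is a contradiction.


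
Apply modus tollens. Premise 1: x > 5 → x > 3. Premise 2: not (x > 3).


Modus tollens: from (P → Q) and ¬Q, infer ¬P.
Q = 'x > 3' is denied; since P → Q, P must also fail.

Not (x > 5).


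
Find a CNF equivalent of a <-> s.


Step 1: Rewrite a ↔ s as (a → s) ∧ (s → a).
Step 2: Rewrite each implication as a disjunction.

((NOT a) OR s) AND ((NOT s) OR a)


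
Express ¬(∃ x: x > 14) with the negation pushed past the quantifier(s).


¬(∀ x: φ) = ∃ x: ¬φ, and ¬(∃ x: φ) = ∀ x: ¬φ.
Apply to the existential statement.

∀ x: ¬(x > 14)


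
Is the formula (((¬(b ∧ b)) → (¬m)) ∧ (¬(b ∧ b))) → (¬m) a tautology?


Build the truth table over {b, m}:
b | m | φ
---------
F | F | T
T | F | T
F | T | T
T | T | T
Every row evaluates to true.

Yes, it is a tautology.


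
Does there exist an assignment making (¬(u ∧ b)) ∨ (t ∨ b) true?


Search for a satisfying assignment over {b, t, u}.
Try b=F, t=F, u=F: the formula evaluates to T.
A satisfying assignment exists.

Satisfiable.


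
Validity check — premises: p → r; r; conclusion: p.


This is affirming the consequent (fallacy). There exist truth assignments where the premises are all true but the conclusion is false.

Invalid.


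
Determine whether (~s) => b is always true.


Build the truth table over {b, s}:
b | s | φ
---------
False | False | False
True | False | True
False | True | True
True | True | True
Counterexample at row 1: with b=False, s=False, the formula is False.

No, it is not a tautology.


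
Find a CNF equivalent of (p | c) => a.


Step 1: Rewrite as ¬(p ∨ c) ∨ a = (¬p ∧ ¬c) ∨ a.
Step 2: Distribute ∨ over ∧.

((~p) | a) & ((~c) | a)


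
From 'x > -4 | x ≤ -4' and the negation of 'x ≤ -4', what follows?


Disjunctive syllogism: from (P ∨ Q) and ¬P, infer Q.
One disjunct, 'x ≤ -4', is ruled out; the other must hold.

x > -4


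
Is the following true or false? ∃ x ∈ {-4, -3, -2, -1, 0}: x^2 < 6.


Evaluate the predicate on each element: -4:F, -3:F, -2:T, -1:T, 0:T.
Witness x = -2 satisfies the predicate.

T


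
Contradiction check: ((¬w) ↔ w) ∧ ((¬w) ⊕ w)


Truth table over {w}:
w | φ
-----
F | F
T | F
Every row is false.

Yes, it is a contradiction.


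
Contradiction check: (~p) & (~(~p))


Truth table over {p}:
p | φ
-----
False | False
True | False
Every row is false.

Yes, it is a contradiction.


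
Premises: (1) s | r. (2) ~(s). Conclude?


Disjunctive syllogism: from (P ∨ Q) and ¬P, infer Q.
One disjunct, 's', is ruled out; the other must hold.

r


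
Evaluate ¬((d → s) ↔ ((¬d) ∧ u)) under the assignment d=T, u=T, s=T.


Substitute d=T, u=T, s=T:
d → s = T → T = T
¬d = F
(¬d) ∧ u = F ∧ T = F
(d → s) ↔ ((¬d) ∧ u) = T ↔ F = F
¬((d → s) ↔ ((¬d) ∧ u)) = T

T


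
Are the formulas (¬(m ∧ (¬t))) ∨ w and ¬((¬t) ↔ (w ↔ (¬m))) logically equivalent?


Compare truth tables:
m | t | w | φ | ψ
-----------------
F | F | F | T | T
T | F | F | F | F
F | T | F | T | F
T | T | F | T | T
F | F | T | T | F
T | F | T | T | T
F | T | T | T | T
T | T | T | T | F
They differ at row 3 (m=F, t=T, w=F): φ=T but ψ=F.

No, they are not logically equivalent.


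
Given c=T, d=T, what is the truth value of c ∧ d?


Conjunction is true only when both operands are true.
Substitute: c=T, d=T.
T ∧ T evaluates to T.

T


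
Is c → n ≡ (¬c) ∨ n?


Compare truth tables:
c | n | φ | ψ
-------------
F | F | T | T
T | F | F | F
F | T | T | T
T | T | T | T
The columns φ and ψ agree on every row.

Yes, they are logically equivalent.


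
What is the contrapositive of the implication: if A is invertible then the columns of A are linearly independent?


The contrapositive of (P → Q) is (¬Q → ¬P); it is logically equivalent to the original.
Here P = 'A is invertible' and Q = 'the columns of A are linearly independent'.

If not (the columns of A are linearly independent), then not (A is invertible).


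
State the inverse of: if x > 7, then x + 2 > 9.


The inverse of (P → Q) is (¬P → ¬Q). It is equivalent to the converse, not to the original.
Here P = 'x > 7' and Q = 'x + 2 > 9'.

If not (x > 7), then not (x + 2 > 9).


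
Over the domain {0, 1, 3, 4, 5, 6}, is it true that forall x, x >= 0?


Evaluate the predicate on each element: 0:True, 1:True, 3:True, 4:True, 5:True, 6:True.
Every element satisfies the predicate.

True


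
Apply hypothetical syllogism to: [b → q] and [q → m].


Hypothetical syllogism: from (P → Q) and (Q → R), infer (P → R).
Chain the two implications through the shared middle term 'q'.

b → m


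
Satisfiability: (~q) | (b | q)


Search for a satisfying assignment over {b, q}.
Try b=False, q=False: the formula evaluates to True.
A satisfying assignment exists.

Satisfiable.


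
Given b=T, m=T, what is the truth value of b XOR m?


Exclusive or is true when exactly one operand is true.
Substitute: b=T, m=T.
T XOR T evaluates to F.

F


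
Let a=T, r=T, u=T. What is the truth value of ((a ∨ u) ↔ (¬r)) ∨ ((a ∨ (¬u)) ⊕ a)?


Substitute a=T, r=T, u=T:
a ∨ u = T ∨ T = T
¬r = F
(a ∨ u) ↔ (¬r) = T ↔ F = F
¬u = F
a ∨ (¬u) = T ∨ F = T
(a ∨ (¬u)) ⊕ a = T ⊕ T = F
((a ∨ u) ↔ (¬r)) ∨ ((a ∨ (¬u)) ⊕ a) = F ∨ F = F

F
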